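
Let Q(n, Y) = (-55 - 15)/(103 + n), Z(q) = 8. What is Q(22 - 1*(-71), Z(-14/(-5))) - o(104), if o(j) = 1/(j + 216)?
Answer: -807/2240 ≈ -0.36027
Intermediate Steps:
Q(n, Y) = -70/(103 + n)
o(j) = 1/(216 + j)
Q(22 - 1*(-71), Z(-14/(-5))) - o(104) = -70/(103 + (22 - 1*(-71))) - 1/(216 + 104) = -70/(103 + (22 + 71)) - 1/320 = -70/(103 + 93) - 1*1/320 = -70/196 - 1/320 = -70*1/196 - 1/320 = -5/14 - 1/320 = -807/2240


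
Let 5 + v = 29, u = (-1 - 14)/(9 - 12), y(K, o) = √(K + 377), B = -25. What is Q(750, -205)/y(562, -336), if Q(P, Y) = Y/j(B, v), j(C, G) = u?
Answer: -41*√939/939 ≈ -1.3380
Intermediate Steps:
y(K, o) = √(377 + K)
u = 5 (u = -15/(-3) = -15*(-⅓) = 5)
v = 24 (v = -5 + 29 = 24)
j(C, G) = 5
Q(P, Y) = Y/5
Q(750, -205)/y(562, -336) = ((⅕)*(-205))/(√(377 + 562)) = -41*√939/939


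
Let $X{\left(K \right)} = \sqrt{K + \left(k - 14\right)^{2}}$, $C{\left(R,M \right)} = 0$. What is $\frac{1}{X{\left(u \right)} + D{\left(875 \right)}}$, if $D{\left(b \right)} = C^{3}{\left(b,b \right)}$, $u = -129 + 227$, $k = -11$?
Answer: $\frac{\sqrt{723}}{723} \approx 0.03719$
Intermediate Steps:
$u = 98$
$D{\left(b \right)} = 0$ ($D{\left(b \right)} = 0^{3} = 0$)
$X{\left(K \right)} = \sqrt{625 + K}$ ($X{\left(K \right)} = \sqrt{K + \left(-11 - 14\right)^{2}} = \sqrt{K + \left(-25\right)^{2}} = \sqrt{K + 625} = \sqrt{625 + K}$)
$\frac{1}{X{\left(u \right)} + D{\left(875 \right)}} = \frac{1}{\sqrt{625 + 98} + 0} = \frac{1}{\sqrt{723} + 0} = \frac{1}{\sqrt{723}} = \frac{\sqrt{723}}{723}$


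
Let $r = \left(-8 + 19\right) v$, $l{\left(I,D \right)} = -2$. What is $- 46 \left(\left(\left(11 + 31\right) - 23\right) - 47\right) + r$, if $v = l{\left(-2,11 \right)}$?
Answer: $1266$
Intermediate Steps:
$v = -2$
$r = -22$ ($r = \left(-8 + 19\right) \left(-2\right) = 11 \left(-2\right) = -22$)
$- 46 \left(\left(\left(11 + 31\right) - 23\right) - 47\right) + r = - 46 \left(\left(\left(11 + 31\right) - 23\right) - 47\right) - 22 = - 46 \left(\left(42 - 23\right) - 47\right) - 22 = - 46 \left(19 - 47\right) - 22 = \left(-46\right) \left(-28\right) - 22 = 1288 - 22 = 1266$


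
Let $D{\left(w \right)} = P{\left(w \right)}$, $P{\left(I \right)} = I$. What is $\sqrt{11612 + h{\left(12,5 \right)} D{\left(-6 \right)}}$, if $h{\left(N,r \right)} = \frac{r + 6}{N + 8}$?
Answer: $\frac{\sqrt{1160870}}{10} \approx 107.74$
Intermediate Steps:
$D{\left(w \right)} = w$
$h{\left(N,r \right)} = \frac{6 + r}{8 + N}$
$\sqrt{11612 + h{\left(12,5 \right)} D{\left(-6 \right)}} = \sqrt{11612 + \frac{6 + 5}{8 + 12} \left(-6\right)} = \sqrt{11612 + \frac{1}{20} \cdot 11 \left(-6\right)} = \sqrt{11612 + \frac{11}{20} \left(-6\right)} = \sqrt{11612 - \frac{33}{10}} = \sqrt{\frac{116087}{10}} = \frac{\sqrt{1160870}}{10}$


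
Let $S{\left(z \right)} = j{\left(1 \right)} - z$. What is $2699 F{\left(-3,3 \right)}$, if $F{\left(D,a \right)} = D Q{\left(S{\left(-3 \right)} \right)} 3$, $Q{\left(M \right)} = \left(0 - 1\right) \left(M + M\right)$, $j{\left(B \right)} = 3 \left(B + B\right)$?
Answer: $437238$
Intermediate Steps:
$j{\left(B \right)} = 6 B$ ($j{\left(B \right)} = 3 \cdot 2 B = 6 B$)
$S{\left(z \right)} = 6 - z$ ($S{\left(z \right)} = 6 \cdot 1 - z = 6 - z$)
$Q{\left(M \right)} = - 2 M$
$F{\left(D,a \right)} = - 54 D$ ($F{\left(D,a \right)} = D \left(- 2 \left(6 - -3\right)\right) 3 = D \left(- 2 \left(6 + 3\right)\right) 3 = D \left(\left(-2\right) 9\right) 3 = D \left(-18\right) 3 = - 18 D 3 = - 54 D$)
$2699 F{\left(-3,3 \right)} = 2699 \left(\left(-54\right) \left(-3\right)\right) = 2699 \cdot 162 = 437238$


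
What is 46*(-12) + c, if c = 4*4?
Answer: -536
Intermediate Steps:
c = 16
46*(-12) + c = 46*(-12) + 16 = -552 + 16 = -536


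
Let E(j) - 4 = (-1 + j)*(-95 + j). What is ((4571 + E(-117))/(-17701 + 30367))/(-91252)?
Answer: -29591/1155797832 ≈ -2.5602e-5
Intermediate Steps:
E(j) = 4 + (-1 + j)*(-95 + j)
((4571 + E(-117))/(-17701 + 30367))/(-91252) = ((4571 + (99 + (-117)² - 96*(-117)))/(-17701 + 30367))/(-91252) = ((4571 + (99 + 13689 + 11232))/12666)*(-1/91252) = ((4571 + 25020)*(1/12666))*(-1/91252) = (29591*(1/12666))*(-1/91252) = (29591/12666)*(-1/91252) = -29591/1155797832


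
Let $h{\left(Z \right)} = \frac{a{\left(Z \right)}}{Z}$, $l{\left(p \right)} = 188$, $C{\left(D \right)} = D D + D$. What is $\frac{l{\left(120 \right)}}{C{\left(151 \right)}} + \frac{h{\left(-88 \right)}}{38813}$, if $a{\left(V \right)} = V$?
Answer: $\frac{1829949}{222708994} \approx 0.0082168$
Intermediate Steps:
$C{\left(D \right)} = D + D^{2}$ ($C{\left(D \right)} = D^{2} + D = D + D^{2}$)
$h{\left(Z \right)} = 1$ ($h{\left(Z \right)} = \frac{Z}{Z} = 1$)
$\frac{l{\left(120 \right)}}{C{\left(151 \right)}} + \frac{h{\left(-88 \right)}}{38813} = \frac{188}{151 \left(1 + 151\right)} + 1 \cdot \frac{1}{38813} = \frac{188}{151 \cdot 152} + 1 \cdot \frac{1}{38813} = \frac{188}{22952} + \frac{1}{38813} = 188 \cdot \frac{1}{22952} + \frac{1}{38813} = \frac{47}{5738} + \frac{1}{38813} = \frac{1829949}{222708994}$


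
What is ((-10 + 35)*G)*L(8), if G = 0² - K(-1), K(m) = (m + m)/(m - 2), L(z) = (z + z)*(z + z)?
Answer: -12800/3 ≈ -4266.7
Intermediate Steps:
L(z) = 4*z² (L(z) = (2*z)*(2*z) = 4*z²)
K(m) = 2*m/(-2 + m) (K(m) = (2*m)/(-2 + m) = 2*m/(-2 + m))
G = -⅔ (G = 0² - 2*(-1)/(-2 - 1) = 0 - 2*(-1)/(-3) = 0 - 2*(-1)*(-1)/3 = 0 - 1*⅔ = 0 - ⅔ = -⅔ ≈ -0.66667)
((-10 + 35)*G)*L(8) = ((-10 + 35)*(-⅔))*(4*8²) = (25*(-⅔))*(4*64) = -50/3*256 = -12800/3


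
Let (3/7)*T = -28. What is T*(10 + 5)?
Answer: -980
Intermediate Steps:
T = -196/3 (T = (7/3)*(-28) = -196/3 ≈ -65.333)
T*(10 + 5) = -196*(10 + 5)/3 = -196/3*15 = -980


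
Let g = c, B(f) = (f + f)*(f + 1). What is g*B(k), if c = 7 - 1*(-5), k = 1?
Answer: 48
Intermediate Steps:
B(f) = 2*f*(1 + f) (B(f) = (2*f)*(1 + f) = 2*f*(1 + f))
c = 12 (c = 7 + 5 = 12)
g = 12
g*B(k) = 12*(2*1*(1 + 1)) = 12*(2*1*2) = 12*4 = 48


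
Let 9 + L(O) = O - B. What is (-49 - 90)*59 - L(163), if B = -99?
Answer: -8454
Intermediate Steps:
L(O) = 90 + O (L(O) = -9 + (O - 1*(-99)) = -9 + (O + 99) = -9 + (99 + O) = 90 + O)
(-49 - 90)*59 - L(163) = (-49 - 90)*59 - (90 + 163) = -139*59 - 1*253 = -8201 - 253 = -8454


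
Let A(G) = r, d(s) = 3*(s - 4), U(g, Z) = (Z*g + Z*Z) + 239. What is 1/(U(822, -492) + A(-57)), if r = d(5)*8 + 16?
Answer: -1/162081 ≈ -6.1698e-6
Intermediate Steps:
U(g, Z) = 239 + Z² + Z*g (U(g, Z) = (Z*g + Z²) + 239 = (Z² + Z*g) + 239 = 239 + Z² + Z*g)
d(s) = -12 + 3*s (d(s) = 3*(-4 + s) = -12 + 3*s)
r = 40 (r = (-12 + 3*5)*8 + 16 = (-12 + 15)*8 + 16 = 3*8 + 16 = 24 + 16 = 40)
A(G) = 40
1/(U(822, -492) + A(-57)) = 1/((239 + (-492)² - 492*822) + 40) = 1/((239 + 242064 - 404424) + 40) = 1/(-162121 + 40) = 1/(-162081) = -1/162081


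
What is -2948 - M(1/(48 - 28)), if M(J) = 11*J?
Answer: -58971/20 ≈ -2948.6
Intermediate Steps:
-2948 - M(1/(48 - 28)) = -2948 - 11/(48 - 28) = -2948 - 11/20 = -58971/20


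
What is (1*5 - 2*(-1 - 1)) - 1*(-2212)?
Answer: 2221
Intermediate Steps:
(1*5 - 2*(-1 - 1)) - 1*(-2212) = (5 - 2*(-2)) + 2212 = (5 + 4) + 2212 = 9 + 2212 = 2221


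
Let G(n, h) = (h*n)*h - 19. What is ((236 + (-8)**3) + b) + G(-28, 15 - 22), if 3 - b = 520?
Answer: -2184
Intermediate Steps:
b = -517 (b = 3 - 1*520 = 3 - 520 = -517)
G(n, h) = -19 + n*h**2 (G(n, h) = n*h**2 - 19 = -19 + n*h**2)
((236 + (-8)**3) + b) + G(-28, 15 - 22) = ((236 + (-8)**3) - 517) + (-19 - 28*(15 - 22)**2) = ((236 - 512) - 517) + (-19 - 28*(-7)**2) = (-276 - 517) + (-19 - 28*49) = -793 + (-19 - 1372) = -793 - 1391 = -2184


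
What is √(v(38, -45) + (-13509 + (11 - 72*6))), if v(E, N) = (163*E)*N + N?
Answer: I*√292705 ≈ 541.02*I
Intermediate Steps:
v(E, N) = N + 163*E*N (v(E, N) = 163*E*N + N = N + 163*E*N)
√(v(38, -45) + (-13509 + (11 - 72*6))) = √(-45*(1 + 163*38) + (-13509 + (11 - 72*6))) = √(-45*(1 + 6194) + (-13509 + (11 - 432))) = √(-45*6195 + (-13509 - 421)) = √(-278775 - 13930) = √(-292705) = I*√292705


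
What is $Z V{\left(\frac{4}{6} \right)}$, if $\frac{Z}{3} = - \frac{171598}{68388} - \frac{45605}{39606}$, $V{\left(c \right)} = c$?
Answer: $- \frac{959654}{131077} \approx -7.3213$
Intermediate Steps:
$Z = - \frac{1439481}{131077}$ ($Z = 3 \left(- \frac{171598}{68388} - \frac{45605}{39606}\right) = 3 \left(\left(-171598\right) \frac{1}{68388} - \frac{6515}{5658}\right) = 3 \left(- \frac{85799}{34194} - \frac{6515}{5658}\right) = 3 \left(- \frac{479827}{131077}\right) = - \frac{1439481}{131077} \approx -10.982$)
$Z V{\left(\frac{4}{6} \right)} = - \frac{1439481 \cdot \frac{4}{6}}{131077} = - \frac{1439481 \cdot 4 \cdot \frac{1}{6}}{131077} = \left(- \frac{1439481}{131077}\right) \frac{2}{3} = - \frac{959654}{131077}$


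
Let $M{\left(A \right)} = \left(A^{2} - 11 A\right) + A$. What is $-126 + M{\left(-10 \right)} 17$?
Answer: $3274$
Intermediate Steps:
$M{\left(A \right)} = A^{2} - 10 A$
$-126 + M{\left(-10 \right)} 17 = -126 + - 10 \left(-10 - 10\right) 17 = -126 + \left(-10\right) \left(-20\right) 17 = -126 + 200 \cdot 17 = -126 + 3400 = 3274$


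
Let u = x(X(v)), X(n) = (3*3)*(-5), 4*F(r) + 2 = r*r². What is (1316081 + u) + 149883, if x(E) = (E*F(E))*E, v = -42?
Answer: -178668319/4 ≈ -4.4667e+7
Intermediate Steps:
F(r) = -½ + r³/4 (F(r) = -½ + (r*r²)/4 = -½ + r³/4)
X(n) = -45 (X(n) = 9*(-5) = -45)
x(E) = E²*(-½ + E³/4) (x(E) = (E*(-½ + E³/4))*E = E²*(-½ + E³/4))
u = -184532175/4 (u = (¼)*(-45)²*(-2 + (-45)³) = (¼)*2025*(-2 - 91125) = (¼)*2025*(-91127) = -184532175/4 ≈ -4.6133e+7)
(1316081 + u) + 149883 = (1316081 - 184532175/4) + 149883 = -179267851/4 + 149883 = -178668319/4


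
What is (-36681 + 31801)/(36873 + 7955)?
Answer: -1220/11207 ≈ -0.10886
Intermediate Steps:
(-36681 + 31801)/(36873 + 7955) = -4880/44828 = -4880*1/44828 = -1220/11207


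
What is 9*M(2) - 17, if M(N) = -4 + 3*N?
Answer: 1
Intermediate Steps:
9*M(2) - 17 = 9*(-4 + 3*2) - 17 = 9*(-4 + 6) - 17 = 9*2 - 17 = 18 - 17 = 1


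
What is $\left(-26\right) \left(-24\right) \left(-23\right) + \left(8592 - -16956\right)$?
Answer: $11196$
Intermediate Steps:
$\left(-26\right) \left(-24\right) \left(-23\right) + \left(8592 - -16956\right) = 624 \left(-23\right) + \left(8592 + 16956\right) = -14352 + 25548 = 11196$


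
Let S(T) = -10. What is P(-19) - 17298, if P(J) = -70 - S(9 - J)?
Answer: -17358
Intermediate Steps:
P(J) = -60 (P(J) = -70 - 1*(-10) = -70 + 10 = -60)
P(-19) - 17298 = -60 - 17298 = -17358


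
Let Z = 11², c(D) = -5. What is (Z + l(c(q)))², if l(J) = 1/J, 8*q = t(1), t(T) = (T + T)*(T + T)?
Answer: 364816/25 ≈ 14593.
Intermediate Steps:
t(T) = 4*T² (t(T) = (2*T)*(2*T) = 4*T²)
q = ½ (q = (4*1²)/8 = (4*1)/8 = (⅛)*4 = ½ ≈ 0.50000)
Z = 121
(Z + l(c(q)))² = (121 + 1/(-5))² = (121 - ⅕)² = (604/5)² = 364816/25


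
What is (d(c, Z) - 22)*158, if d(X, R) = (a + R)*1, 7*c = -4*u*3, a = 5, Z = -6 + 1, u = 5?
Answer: -3476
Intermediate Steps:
Z = -5
c = -60/7 (c = (-4*5*3)/7 = (-20*3)/7 = (⅐)*(-60) = -60/7 ≈ -8.5714)
d(X, R) = 5 + R (d(X, R) = (5 + R)*1 = 5 + R)
(d(c, Z) - 22)*158 = ((5 - 5) - 22)*158 = (0 - 22)*158 = -22*158 = -3476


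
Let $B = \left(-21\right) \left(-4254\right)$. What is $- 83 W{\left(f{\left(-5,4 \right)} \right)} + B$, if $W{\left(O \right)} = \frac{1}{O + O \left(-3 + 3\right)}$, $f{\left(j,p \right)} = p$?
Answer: $\frac{357253}{4} \approx 89313.0$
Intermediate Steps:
$W{\left(O \right)} = \frac{1}{O}$ ($W{\left(O \right)} = \frac{1}{O + O 0} = \frac{1}{O + 0} = \frac{1}{O}$)
$B = 89334$
$- 83 W{\left(f{\left(-5,4 \right)} \right)} + B = - \frac{83}{4} + 89334 = \frac{357253}{4}$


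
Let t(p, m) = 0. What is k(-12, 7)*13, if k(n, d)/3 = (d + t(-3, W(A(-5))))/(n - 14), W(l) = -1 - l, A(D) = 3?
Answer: -21/2 ≈ -10.500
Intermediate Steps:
k(n, d) = 3*d/(-14 + n) (k(n, d) = 3*((d + 0)/(n - 14)) = 3*(d/(-14 + n)) = 3*d/(-14 + n))
k(-12, 7)*13 = (3*7/(-14 - 12))*13 = (3*7/(-26))*13 = (3*7*(-1/26))*13 = -21/26*13 = -21/2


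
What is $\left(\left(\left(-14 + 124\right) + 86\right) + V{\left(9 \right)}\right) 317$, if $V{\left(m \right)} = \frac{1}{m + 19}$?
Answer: $\frac{1740013}{28} \approx 62143.0$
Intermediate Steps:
$V{\left(m \right)} = \frac{1}{19 + m}$
$\left(\left(\left(-14 + 124\right) + 86\right) + V{\left(9 \right)}\right) 317 = \left(\left(\left(-14 + 124\right) + 86\right) + \frac{1}{19 + 9}\right) 317 = \left(\left(110 + 86\right) + \frac{1}{28}\right) 317 = \left(196 + \frac{1}{28}\right) 317 = \frac{5489}{28} \cdot 317 = \frac{1740013}{28}$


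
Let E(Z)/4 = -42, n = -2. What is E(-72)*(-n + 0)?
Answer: -336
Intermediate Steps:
E(Z) = -168 (E(Z) = 4*(-42) = -168)
E(-72)*(-n + 0) = -168*(-1*(-2) + 0) = -168*(2 + 0) = -168*2 = -336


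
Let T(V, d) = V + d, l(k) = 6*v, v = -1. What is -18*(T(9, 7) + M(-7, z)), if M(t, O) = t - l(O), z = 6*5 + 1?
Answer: -270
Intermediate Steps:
l(k) = -6 (l(k) = 6*(-1) = -6)
z = 31 (z = 30 + 1 = 31)
M(t, O) = 6 + t (M(t, O) = t - 1*(-6) = t + 6 = 6 + t)
-18*(T(9, 7) + M(-7, z)) = -18*((9 + 7) + (6 - 7)) = -18*(16 - 1) = -18*15 = -270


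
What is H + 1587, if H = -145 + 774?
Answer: 2216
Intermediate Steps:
H = 629
H + 1587 = 629 + 1587 = 2216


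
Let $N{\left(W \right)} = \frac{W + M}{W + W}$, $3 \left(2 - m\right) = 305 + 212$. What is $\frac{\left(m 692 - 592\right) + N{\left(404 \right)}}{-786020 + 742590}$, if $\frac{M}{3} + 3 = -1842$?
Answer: $\frac{287168897}{105274320} \approx 2.7278$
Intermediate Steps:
$M = -5535$ ($M = -9 + 3 \left(-1842\right) = -9 - 5526 = -5535$)
$m = - \frac{511}{3}$ ($m = 2 - \frac{305 + 212}{3} = 2 - \frac{517}{3} = - \frac{511}{3} \approx -170.33$)
$N{\left(W \right)} = \frac{-5535 + W}{2 W}$ ($N{\left(W \right)} = \frac{W - 5535}{W + W} = \frac{-5535 + W}{2 W}$)
$\frac{\left(m 692 - 592\right) + N{\left(404 \right)}}{-786020 + 742590} = \frac{\left(\left(- \frac{511}{3}\right) 692 - 592\right) + \frac{-5535 + 404}{2 \cdot 404}}{-786020 + 742590} = \frac{\left(- \frac{353612}{3} - 592\right) + \frac{1}{2} \cdot \frac{1}{404} \left(-5131\right)}{-43430} = \left(- \frac{355388}{3} - \frac{5131}{808}\right) \left(- \frac{1}{43430}\right) = \left(- \frac{287168897}{2424}\right) \left(- \frac{1}{43430}\right) = \frac{287168897}{105274320}$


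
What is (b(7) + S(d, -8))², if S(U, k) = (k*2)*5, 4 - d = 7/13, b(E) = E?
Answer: 5329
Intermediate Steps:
d = 45/13 (d = 4 - 7/13 = 45/13 ≈ 3.4615)
S(U, k) = 10*k (S(U, k) = (2*k)*5 = 10*k)
(b(7) + S(d, -8))² = (7 + 10*(-8))² = (7 - 80)² = (-73)² = 5329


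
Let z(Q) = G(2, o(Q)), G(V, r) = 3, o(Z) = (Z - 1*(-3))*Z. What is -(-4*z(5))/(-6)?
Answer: -2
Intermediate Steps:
o(Z) = Z*(3 + Z) (o(Z) = (Z + 3)*Z = (3 + Z)*Z = Z*(3 + Z))
z(Q) = 3
-(-4*z(5))/(-6) = -(-4*3)/(-6) = -(-12)*(-1)/6 = -1*2 = -2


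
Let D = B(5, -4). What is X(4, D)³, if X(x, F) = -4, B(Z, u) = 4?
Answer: -64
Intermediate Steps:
D = 4
X(4, D)³ = (-4)³ = -64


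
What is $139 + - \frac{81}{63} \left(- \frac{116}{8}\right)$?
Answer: $\frac{2207}{14} \approx 157.64$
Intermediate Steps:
$139 + - \frac{81}{63} \left(- \frac{116}{8}\right) = 139 + \left(-81\right) \frac{1}{63} \left(\left(-116\right) \frac{1}{8}\right) = 139 - - \frac{261}{14} = 139 + \frac{261}{14} = \frac{2207}{14}$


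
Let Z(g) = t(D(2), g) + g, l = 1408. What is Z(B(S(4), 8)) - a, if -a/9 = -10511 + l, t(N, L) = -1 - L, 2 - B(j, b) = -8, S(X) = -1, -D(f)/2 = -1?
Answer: -81928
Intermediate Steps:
D(f) = 2 (D(f) = -2*(-1) = 2)
B(j, b) = 10 (B(j, b) = 2 - 1*(-8) = 2 + 8 = 10)
Z(g) = -1 (Z(g) = (-1 - g) + g = -1)
a = 81927 (a = -9*(-10511 + 1408) = -9*(-9103) = 81927)
Z(B(S(4), 8)) - a = -1 - 1*81927 = -1 - 81927 = -81928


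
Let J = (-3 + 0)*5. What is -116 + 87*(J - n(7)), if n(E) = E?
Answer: -2030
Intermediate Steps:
J = -15 (J = -3*5 = -15)
-116 + 87*(J - n(7)) = -116 + 87*(-15 - 1*7) = -116 + 87*(-15 - 7) = -116 + 87*(-22) = -116 - 1914 = -2030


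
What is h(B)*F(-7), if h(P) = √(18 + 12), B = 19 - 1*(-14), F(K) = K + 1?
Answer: -6*√30 ≈ -32.863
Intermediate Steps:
F(K) = 1 + K
B = 33 (B = 19 + 14 = 33)
h(P) = √30
h(B)*F(-7) = √30*(1 - 7) = √30*(-6) = -6*√30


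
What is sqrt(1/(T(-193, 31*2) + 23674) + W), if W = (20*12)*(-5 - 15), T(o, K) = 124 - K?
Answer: I*sqrt(676077229266)/11868 ≈ 69.282*I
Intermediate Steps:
W = -4800 (W = 240*(-20) = -4800)
sqrt(1/(T(-193, 31*2) + 23674) + W) = sqrt(1/((124 - 31*2) + 23674) - 4800) = sqrt(1/((124 - 1*62) + 23674) - 4800) = sqrt(1/((124 - 62) + 23674) - 4800) = sqrt(1/(62 + 23674) - 4800) = sqrt(1/23736 - 4800) = sqrt(-113932799/23736) = I*sqrt(676077229266)/11868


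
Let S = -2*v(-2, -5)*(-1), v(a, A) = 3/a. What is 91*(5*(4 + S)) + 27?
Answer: 482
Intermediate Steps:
S = -3 (S = -6/(-2)*(-1) = -6*(-1)/2*(-1) = -2*(-3/2)*(-1) = 3*(-1) = -3)
91*(5*(4 + S)) + 27 = 91*(5*(4 - 3)) + 27 = 91*(5*1) + 27 = 91*5 + 27 = 455 + 27 = 482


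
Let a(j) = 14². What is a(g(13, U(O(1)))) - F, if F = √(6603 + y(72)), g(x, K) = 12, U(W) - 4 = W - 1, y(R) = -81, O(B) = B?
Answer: 196 - √6522 ≈ 115.24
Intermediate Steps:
U(W) = 3 + W (U(W) = 4 + (W - 1) = 4 + (-1 + W) = 3 + W)
a(j) = 196
F = √6522 (F = √(6603 - 81) = √6522 ≈ 80.759)
a(g(13, U(O(1)))) - F = 196 - √6522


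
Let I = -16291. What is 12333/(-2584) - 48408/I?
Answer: -75830631/42095944 ≈ -1.8014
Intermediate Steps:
12333/(-2584) - 48408/I = 12333/(-2584) - 48408/(-16291) = 12333*(-1/2584) - 48408*(-1/16291) = -12333/2584 + 48408/16291 = -75830631/42095944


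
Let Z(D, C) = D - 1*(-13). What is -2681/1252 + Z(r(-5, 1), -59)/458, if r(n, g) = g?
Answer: -605185/286708 ≈ -2.1108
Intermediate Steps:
Z(D, C) = 13 + D (Z(D, C) = D + 13 = 13 + D)
-2681/1252 + Z(r(-5, 1), -59)/458 = -2681/1252 + (13 + 1)/458 = -2681*1/1252 + 14*(1/458) = -2681/1252 + 7/229 = -605185/286708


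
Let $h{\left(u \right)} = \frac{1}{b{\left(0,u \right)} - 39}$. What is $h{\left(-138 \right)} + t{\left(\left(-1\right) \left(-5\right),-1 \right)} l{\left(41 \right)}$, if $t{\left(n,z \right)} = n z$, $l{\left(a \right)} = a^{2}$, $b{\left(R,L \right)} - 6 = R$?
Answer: $- \frac{277366}{33} \approx -8405.0$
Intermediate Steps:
$b{\left(R,L \right)} = 6 + R$
$h{\left(u \right)} = - \frac{1}{33}$ ($h{\left(u \right)} = \frac{1}{\left(6 + 0\right) - 39} = \frac{1}{6 - 39} = \frac{1}{-33} = - \frac{1}{33}$)
$h{\left(-138 \right)} + t{\left(\left(-1\right) \left(-5\right),-1 \right)} l{\left(41 \right)} = - \frac{1}{33} + \left(-1\right) \left(-5\right) \left(-1\right) 41^{2} = - \frac{1}{33} + 5 \left(-1\right) 1681 = - \frac{1}{33} - 8405 = - \frac{277366}{33}$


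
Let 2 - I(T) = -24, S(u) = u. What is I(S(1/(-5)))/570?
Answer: 13/285 ≈ 0.045614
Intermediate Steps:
I(T) = 26 (I(T) = 2 - 1*(-24) = 2 + 24 = 26)
I(S(1/(-5)))/570 = 26/570 = 26*(1/570) = 13/285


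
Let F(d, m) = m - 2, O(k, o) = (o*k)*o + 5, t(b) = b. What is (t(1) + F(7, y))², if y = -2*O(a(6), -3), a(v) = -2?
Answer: 625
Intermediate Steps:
O(k, o) = 5 + k*o² (O(k, o) = (k*o)*o + 5 = k*o² + 5 = 5 + k*o²)
y = 26 (y = -2*(5 - 2*(-3)²) = -2*(5 - 2*9) = -2*(5 - 18) = -2*(-13) = 26)
F(d, m) = -2 + m
(t(1) + F(7, y))² = (1 + (-2 + 26))² = (1 + 24)² = 25² = 625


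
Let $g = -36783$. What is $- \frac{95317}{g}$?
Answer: $\frac{95317}{36783} \approx 2.5913$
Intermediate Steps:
$- \frac{95317}{g} = - \frac{95317}{-36783} = \left(-95317\right) \left(- \frac{1}{36783}\right) = \frac{95317}{36783}$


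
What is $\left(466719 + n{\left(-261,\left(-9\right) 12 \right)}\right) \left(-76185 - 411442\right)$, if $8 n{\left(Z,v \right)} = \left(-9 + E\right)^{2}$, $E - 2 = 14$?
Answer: $- \frac{1820702180227}{8} \approx -2.2759 \cdot 10^{11}$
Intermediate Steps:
$E = 16$ ($E = 2 + 14 = 16$)
$n{\left(Z,v \right)} = \frac{49}{8}$ ($n{\left(Z,v \right)} = \frac{\left(-9 + 16\right)^{2}}{8} = \frac{7^{2}}{8} = \frac{1}{8} \cdot 49 = \frac{49}{8}$)
$\left(466719 + n{\left(-261,\left(-9\right) 12 \right)}\right) \left(-76185 - 411442\right) = \left(466719 + \frac{49}{8}\right) \left(-76185 - 411442\right) = \frac{3733801}{8} \left(-487627\right) = - \frac{1820702180227}{8}$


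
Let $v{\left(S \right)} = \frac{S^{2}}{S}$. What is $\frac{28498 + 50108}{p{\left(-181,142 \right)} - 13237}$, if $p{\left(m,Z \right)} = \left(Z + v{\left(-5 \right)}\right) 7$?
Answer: $- \frac{39303}{6139} \approx -6.4022$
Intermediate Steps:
$v{\left(S \right)} = S$
$p{\left(m,Z \right)} = -35 + 7 Z$ ($p{\left(m,Z \right)} = \left(Z - 5\right) 7 = \left(-5 + Z\right) 7 = -35 + 7 Z$)
$\frac{28498 + 50108}{p{\left(-181,142 \right)} - 13237} = \frac{28498 + 50108}{\left(-35 + 7 \cdot 142\right) - 13237} = \frac{78606}{\left(-35 + 994\right) - 13237} = \frac{78606}{959 - 13237} = \frac{78606}{-12278} = 78606 \left(- \frac{1}{12278}\right) = - \frac{39303}{6139}$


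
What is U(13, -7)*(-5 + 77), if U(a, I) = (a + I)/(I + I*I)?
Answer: 72/7 ≈ 10.286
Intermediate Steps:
U(a, I) = (I + a)/(I + I**2)
U(13, -7)*(-5 + 77) = ((-7 + 13)/((-7)*(1 - 7)))*(-5 + 77) = -1/7*6/(-6)*72 = -1/7*(-1/6)*6*72 = (1/7)*72 = 72/7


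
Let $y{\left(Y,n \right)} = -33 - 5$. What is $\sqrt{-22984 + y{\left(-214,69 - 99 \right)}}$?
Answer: $3 i \sqrt{2558} \approx 151.73 i$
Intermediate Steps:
$y{\left(Y,n \right)} = -38$ ($y{\left(Y,n \right)} = -33 - 5 = -38$)
$\sqrt{-22984 + y{\left(-214,69 - 99 \right)}} = \sqrt{-22984 - 38} = \sqrt{-23022} = 3 i \sqrt{2558}$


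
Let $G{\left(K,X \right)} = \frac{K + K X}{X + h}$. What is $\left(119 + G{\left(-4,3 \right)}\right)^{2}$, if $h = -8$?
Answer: $\frac{373321}{25} \approx 14933.0$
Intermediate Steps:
$G{\left(K,X \right)} = \frac{K + K X}{-8 + X}$ ($G{\left(K,X \right)} = \frac{K + K X}{X - 8} = \frac{K + K X}{-8 + X}$)
$\left(119 + G{\left(-4,3 \right)}\right)^{2} = \left(119 - \frac{4 \left(1 + 3\right)}{-8 + 3}\right)^{2} = \left(119 - 4 \frac{1}{-5} \cdot 4\right)^{2} = \left(119 - \left(- \frac{4}{5}\right) 4\right)^{2} = \left(119 + \frac{16}{5}\right)^{2} = \left(\frac{611}{5}\right)^{2} = \frac{373321}{25}$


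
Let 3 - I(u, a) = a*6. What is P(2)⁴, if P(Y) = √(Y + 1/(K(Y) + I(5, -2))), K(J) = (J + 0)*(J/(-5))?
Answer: 21609/5041 ≈ 4.2867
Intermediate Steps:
K(J) = -J²/5 (K(J) = J*(J*(-⅕)) = J*(-J/5) = -J²/5)
I(u, a) = 3 - 6*a (I(u, a) = 3 - a*6 = 3 - 6*a)
P(Y) = √(Y + 1/(15 - Y²/5)) (P(Y) = √(Y + 1/(-Y²/5 + (3 - 6*(-2)))) = √(Y + 1/(-Y²/5 + (3 + 12))) = √(Y + 1/(-Y²/5 + 15)) = √(Y + 1/(15 - Y²/5)))
P(2)⁴ = (√((-5 + 2*(-75 + 2²))/(-75 + 2²)))⁴ = (√((-5 + 2*(-75 + 4))/(-75 + 4)))⁴ = (√((-5 + 2*(-71))/(-71)))⁴ = (√(-(-5 - 142)/71))⁴ = (√(-1/71*(-147)))⁴ = (√(147/71))⁴ = (7*√213/71)⁴ = 21609/5041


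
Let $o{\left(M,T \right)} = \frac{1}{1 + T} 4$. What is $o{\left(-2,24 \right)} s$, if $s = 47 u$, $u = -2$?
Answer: $- \frac{376}{25} \approx -15.04$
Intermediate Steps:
$o{\left(M,T \right)} = \frac{4}{1 + T}$
$s = -94$ ($s = 47 \left(-2\right) = -94$)
$o{\left(-2,24 \right)} s = \frac{4}{1 + 24} \left(-94\right) = \frac{4}{25} \left(-94\right) = - \frac{376}{25}$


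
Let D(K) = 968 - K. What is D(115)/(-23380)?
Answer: -853/23380 ≈ -0.036484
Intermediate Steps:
D(115)/(-23380) = (968 - 1*115)/(-23380) = (968 - 115)*(-1/23380) = 853*(-1/23380) = -853/23380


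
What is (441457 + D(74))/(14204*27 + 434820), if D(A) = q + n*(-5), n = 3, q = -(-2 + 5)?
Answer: 441439/818328 ≈ 0.53944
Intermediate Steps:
q = -3 (q = -1*3 = -3)
D(A) = -18 (D(A) = -3 + 3*(-5) = -3 - 15 = -18)
(441457 + D(74))/(14204*27 + 434820) = (441457 - 18)/(14204*27 + 434820) = 441439/(383508 + 434820) = 441439/818328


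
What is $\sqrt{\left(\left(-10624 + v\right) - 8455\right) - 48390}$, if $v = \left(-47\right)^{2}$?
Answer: $2 i \sqrt{16315} \approx 255.46 i$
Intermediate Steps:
$v = 2209$
$\sqrt{\left(\left(-10624 + v\right) - 8455\right) - 48390} = \sqrt{\left(\left(-10624 + 2209\right) - 8455\right) - 48390} = \sqrt{\left(-8415 - 8455\right) - 48390} = \sqrt{-16870 - 48390} = \sqrt{-65260} = 2 i \sqrt{16315}$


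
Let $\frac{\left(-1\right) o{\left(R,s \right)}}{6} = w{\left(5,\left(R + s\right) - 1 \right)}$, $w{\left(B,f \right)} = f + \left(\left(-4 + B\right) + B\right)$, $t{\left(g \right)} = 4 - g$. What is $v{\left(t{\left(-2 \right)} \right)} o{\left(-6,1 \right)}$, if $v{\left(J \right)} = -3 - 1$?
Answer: $0$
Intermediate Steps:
$w{\left(B,f \right)} = -4 + f + 2 B$ ($w{\left(B,f \right)} = f + \left(-4 + 2 B\right) = -4 + f + 2 B$)
$o{\left(R,s \right)} = -30 - 6 R - 6 s$ ($o{\left(R,s \right)} = - 6 \left(-4 - \left(1 - R - s\right) + 2 \cdot 5\right) = - 6 \left(-4 + \left(-1 + R + s\right) + 10\right) = - 6 \left(5 + R + s\right) = -30 - 6 R - 6 s$)
$v{\left(J \right)} = -4$
$v{\left(t{\left(-2 \right)} \right)} o{\left(-6,1 \right)} = - 4 \left(-30 - -36 - 6\right) = - 4 \left(-30 + 36 - 6\right) = \left(-4\right) 0 = 0$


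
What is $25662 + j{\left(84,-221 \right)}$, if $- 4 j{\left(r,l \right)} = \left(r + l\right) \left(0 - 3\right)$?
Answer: $\frac{102237}{4} \approx 25559.0$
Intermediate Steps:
$j{\left(r,l \right)} = \frac{3 l}{4} + \frac{3 r}{4}$ ($j{\left(r,l \right)} = - \frac{\left(r + l\right) \left(0 - 3\right)}{4} = - \frac{\left(l + r\right) \left(-3\right)}{4} = - \frac{- 3 l - 3 r}{4} = \frac{3 l}{4} + \frac{3 r}{4}$)
$25662 + j{\left(84,-221 \right)} = 25662 + \left(\frac{3}{4} \left(-221\right) + \frac{3}{4} \cdot 84\right) = 25662 + \left(- \frac{663}{4} + 63\right) = 25662 - \frac{411}{4} = \frac{102237}{4}$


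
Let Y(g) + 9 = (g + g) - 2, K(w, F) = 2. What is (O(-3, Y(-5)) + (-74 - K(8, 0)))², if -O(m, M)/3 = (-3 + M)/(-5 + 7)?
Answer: 1600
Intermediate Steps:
Y(g) = -11 + 2*g (Y(g) = -9 + ((g + g) - 2) = -9 + (2*g - 2) = -9 + (-2 + 2*g) = -11 + 2*g)
O(m, M) = 9/2 - 3*M/2 (O(m, M) = -3*(-3 + M)/(-5 + 7) = -3*(-3 + M)/2 = -3*(-3/2 + M/2) = 9/2 - 3*M/2)
(O(-3, Y(-5)) + (-74 - K(8, 0)))² = ((9/2 - 3*(-11 + 2*(-5))/2) + (-74 - 1*2))² = ((9/2 - 3*(-11 - 10)/2) + (-74 - 2))² = ((9/2 - 3/2*(-21)) - 76)² = ((9/2 + 63/2) - 76)² = (36 - 76)² = (-40)² = 1600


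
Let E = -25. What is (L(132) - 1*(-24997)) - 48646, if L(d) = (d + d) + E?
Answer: -23410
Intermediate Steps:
L(d) = -25 + 2*d (L(d) = (d + d) - 25 = 2*d - 25 = -25 + 2*d)
(L(132) - 1*(-24997)) - 48646 = ((-25 + 2*132) - 1*(-24997)) - 48646 = ((-25 + 264) + 24997) - 48646 = (239 + 24997) - 48646 = 25236 - 48646 = -23410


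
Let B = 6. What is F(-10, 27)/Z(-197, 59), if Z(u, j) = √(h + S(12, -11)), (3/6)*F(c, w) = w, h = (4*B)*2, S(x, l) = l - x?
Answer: 54/5 ≈ 10.800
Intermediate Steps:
h = 48 (h = (4*6)*2 = 24*2 = 48)
F(c, w) = 2*w
Z(u, j) = 5 (Z(u, j) = √(48 + (-11 - 1*12)) = √(48 + (-11 - 12)) = √(48 - 23) = √25 = 5)
F(-10, 27)/Z(-197, 59) = (2*27)/5 = 54*(⅕) = 54/5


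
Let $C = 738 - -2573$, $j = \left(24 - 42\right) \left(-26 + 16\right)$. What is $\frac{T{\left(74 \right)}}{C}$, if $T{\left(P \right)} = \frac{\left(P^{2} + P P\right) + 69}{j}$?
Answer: $\frac{11021}{595980} \approx 0.018492$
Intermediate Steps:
$j = 180$ ($j = \left(-18\right) \left(-10\right) = 180$)
$T{\left(P \right)} = \frac{23}{60} + \frac{P^{2}}{90}$ ($T{\left(P \right)} = \frac{\left(P^{2} + P P\right) + 69}{180} = \left(\left(P^{2} + P^{2}\right) + 69\right) \frac{1}{180} = \left(2 P^{2} + 69\right) \frac{1}{180} = \left(69 + 2 P^{2}\right) \frac{1}{180} = \frac{23}{60} + \frac{P^{2}}{90}$)
$C = 3311$ ($C = 738 + 2573 = 3311$)
$\frac{T{\left(74 \right)}}{C} = \frac{\frac{23}{60} + \frac{74^{2}}{90}}{3311} = \left(\frac{23}{60} + \frac{1}{90} \cdot 5476\right) \frac{1}{3311} = \left(\frac{23}{60} + \frac{2738}{45}\right) \frac{1}{3311} = \frac{11021}{180} \cdot \frac{1}{3311} = \frac{11021}{595980}$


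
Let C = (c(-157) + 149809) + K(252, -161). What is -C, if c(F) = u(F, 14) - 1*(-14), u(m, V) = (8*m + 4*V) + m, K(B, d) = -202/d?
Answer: -23903228/161 ≈ -1.4847e+5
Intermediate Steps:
u(m, V) = 4*V + 9*m (u(m, V) = (4*V + 8*m) + m = 4*V + 9*m)
c(F) = 70 + 9*F (c(F) = (4*14 + 9*F) - 1*(-14) = (56 + 9*F) + 14 = 70 + 9*F)
C = 23903228/161 (C = ((70 + 9*(-157)) + 149809) - 202/(-161) = ((70 - 1413) + 149809) - 202*(-1/161) = (-1343 + 149809) + 202/161 = 148466 + 202/161 = 23903228/161 ≈ 1.4847e+5)
-C = -1*23903228/161 = -23903228/161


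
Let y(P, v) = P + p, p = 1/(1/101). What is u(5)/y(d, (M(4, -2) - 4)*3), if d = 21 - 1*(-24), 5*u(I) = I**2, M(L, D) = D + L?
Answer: 5/146 ≈ 0.034247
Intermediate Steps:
u(I) = I**2/5
p = 101 (p = 1/(1/101) = 101)
d = 45 (d = 21 + 24 = 45)
y(P, v) = 101 + P (y(P, v) = P + 101 = 101 + P)
u(5)/y(d, (M(4, -2) - 4)*3) = ((1/5)*5**2)/(101 + 45) = ((1/5)*25)/146 = 5*(1/146) = 5/146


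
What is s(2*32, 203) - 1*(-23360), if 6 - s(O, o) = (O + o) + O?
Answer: 23035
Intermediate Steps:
s(O, o) = 6 - o - 2*O (s(O, o) = 6 - ((O + o) + O) = 6 - (o + 2*O) = 6 + (-o - 2*O) = 6 - o - 2*O)
s(2*32, 203) - 1*(-23360) = (6 - 1*203 - 4*32) - 1*(-23360) = (6 - 203 - 2*64) + 23360 = (6 - 203 - 128) + 23360 = -325 + 23360 = 23035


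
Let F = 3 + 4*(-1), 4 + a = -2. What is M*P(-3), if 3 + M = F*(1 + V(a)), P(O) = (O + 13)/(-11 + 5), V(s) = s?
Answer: -10/3 ≈ -3.3333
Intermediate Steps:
a = -6 (a = -4 - 2 = -6)
F = -1 (F = 3 - 4 = -1)
P(O) = -13/6 - O/6 (P(O) = (13 + O)/(-6) = (13 + O)*(-1/6) = -13/6 - O/6)
M = 2 (M = -3 - (1 - 6) = -3 - 1*(-5) = -3 + 5 = 2)
M*P(-3) = 2*(-13/6 - 1/6*(-3)) = 2*(-13/6 + 1/2) = 2*(-5/3) = -10/3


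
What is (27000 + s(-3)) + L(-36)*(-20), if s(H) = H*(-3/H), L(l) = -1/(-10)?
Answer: 26995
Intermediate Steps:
L(l) = ⅒ (L(l) = -1*(-⅒) = ⅒)
s(H) = -3
(27000 + s(-3)) + L(-36)*(-20) = (27000 - 3) + (⅒)*(-20) = 26997 - 2 = 26995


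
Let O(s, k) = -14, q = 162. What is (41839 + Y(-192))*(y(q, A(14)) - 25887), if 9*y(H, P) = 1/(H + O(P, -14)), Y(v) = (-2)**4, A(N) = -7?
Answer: -1443222470965/1332 ≈ -1.0835e+9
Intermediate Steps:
Y(v) = 16
y(H, P) = 1/(9*(-14 + H)) (y(H, P) = 1/(9*(H - 14)) = 1/(9*(-14 + H)))
(41839 + Y(-192))*(y(q, A(14)) - 25887) = (41839 + 16)*(1/(9*(-14 + 162)) - 25887) = 41855*((1/9)/148 - 25887) = 41855*((1/9)*(1/148) - 25887) = 41855*(1/1332 - 25887) = 41855*(-34481483/1332) = -1443222470965/1332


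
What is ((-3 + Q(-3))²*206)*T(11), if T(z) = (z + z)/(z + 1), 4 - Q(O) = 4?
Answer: 3399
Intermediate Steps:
Q(O) = 0 (Q(O) = 4 - 1*4 = 4 - 4 = 0)
T(z) = 2*z/(1 + z) (T(z) = (2*z)/(1 + z) = 2*z/(1 + z))
((-3 + Q(-3))²*206)*T(11) = ((-3 + 0)²*206)*(2*11/(1 + 11)) = ((-3)²*206)*(2*11/12) = (9*206)*(2*11*(1/12)) = 1854*(11/6) = 3399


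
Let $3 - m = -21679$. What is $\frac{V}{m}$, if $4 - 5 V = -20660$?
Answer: $\frac{10332}{54205} \approx 0.19061$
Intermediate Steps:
$V = \frac{20664}{5}$ ($V = \frac{4}{5} - -4132 = \frac{4}{5} + 4132 = \frac{20664}{5} \approx 4132.8$)
$m = 21682$ ($m = 3 - -21679 = 3 + 21679 = 21682$)
$\frac{V}{m} = \frac{20664}{5 \cdot 21682} = \frac{20664}{5} \cdot \frac{1}{21682} = \frac{10332}{54205}$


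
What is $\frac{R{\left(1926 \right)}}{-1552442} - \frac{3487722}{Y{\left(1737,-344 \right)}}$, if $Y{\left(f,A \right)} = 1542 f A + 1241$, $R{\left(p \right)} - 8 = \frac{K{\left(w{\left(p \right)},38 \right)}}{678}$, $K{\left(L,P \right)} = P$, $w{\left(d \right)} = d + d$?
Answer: $\frac{37408050734399}{9896031104351970} \approx 0.0037801$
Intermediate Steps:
$w{\left(d \right)} = 2 d$
$R{\left(p \right)} = \frac{2731}{339}$ ($R{\left(p \right)} = 8 + \frac{38}{678} = 8 + 38 \cdot \frac{1}{678} = 8 + \frac{19}{339} = \frac{2731}{339}$)
$Y{\left(f,A \right)} = 1241 + 1542 A f$ ($Y{\left(f,A \right)} = 1542 A f + 1241 = 1241 + 1542 A f$)
$\frac{R{\left(1926 \right)}}{-1552442} - \frac{3487722}{Y{\left(1737,-344 \right)}} = \frac{2731}{339 \left(-1552442\right)} - \frac{3487722}{1241 + 1542 \left(-344\right) 1737} = \frac{2731}{339} \left(- \frac{1}{1552442}\right) - \frac{3487722}{1241 - 921388176} = - \frac{2731}{526277838} - \frac{3487722}{-921386935} = - \frac{2731}{526277838} - - \frac{71178}{18803815} = - \frac{2731}{526277838} + \frac{71178}{18803815} = \frac{37408050734399}{9896031104351970}$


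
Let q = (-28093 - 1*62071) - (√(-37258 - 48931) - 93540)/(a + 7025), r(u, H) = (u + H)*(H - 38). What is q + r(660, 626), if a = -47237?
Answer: 2231771609/3351 + I*√86189/40212 ≈ 6.66e+5 + 0.0073008*I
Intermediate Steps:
r(u, H) = (-38 + H)*(H + u) (r(u, H) = (H + u)*(-38 + H) = (-38 + H)*(H + u))
q = -302147359/3351 + I*√86189/40212 (q = (-28093 - 1*62071) - (√(-37258 - 48931) - 93540)/(-47237 + 7025) = (-28093 - 62071) - (√(-86189) - 93540)/(-40212) = -90164 - (I*√86189 - 93540)*(-1)/40212 = -90164 - (-93540 + I*√86189)*(-1)/40212 = -90164 - (7795/3351 - I*√86189/40212) = -90164 + (-7795/3351 + I*√86189/40212) = -302147359/3351 + I*√86189/40212 ≈ -90166.0 + 0.0073008*I)
q + r(660, 626) = (-302147359/3351 + I*√86189/40212) + (626² - 38*626 - 38*660 + 626*660) = (-302147359/3351 + I*√86189/40212) + (391876 - 23788 - 25080 + 413160) = (-302147359/3351 + I*√86189/40212) + 756168 = 2231771609/3351 + I*√86189/40212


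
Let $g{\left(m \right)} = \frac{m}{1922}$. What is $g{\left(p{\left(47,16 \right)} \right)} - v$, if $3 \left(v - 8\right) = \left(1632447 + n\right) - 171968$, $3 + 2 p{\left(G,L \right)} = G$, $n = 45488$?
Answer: $- \frac{482419106}{961} \approx -5.02 \cdot 10^{5}$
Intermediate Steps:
$p{\left(G,L \right)} = - \frac{3}{2} + \frac{G}{2}$
$v = 501997$ ($v = 8 + \frac{\left(1632447 + 45488\right) - 171968}{3} = 8 + \frac{1677935 - 171968}{3} = 8 + \frac{1}{3} \cdot 1505967 = 8 + 501989 = 501997$)
$g{\left(m \right)} = \frac{m}{1922}$ ($g{\left(m \right)} = m \frac{1}{1922} = \frac{m}{1922}$)
$g{\left(p{\left(47,16 \right)} \right)} - v = \frac{- \frac{3}{2} + \frac{1}{2} \cdot 47}{1922} - 501997 = \frac{- \frac{3}{2} + \frac{47}{2}}{1922} - 501997 = \frac{1}{1922} \cdot 22 - 501997 = \frac{11}{961} - 501997 = - \frac{482419106}{961}$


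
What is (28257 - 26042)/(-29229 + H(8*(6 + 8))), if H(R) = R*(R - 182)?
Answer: -2215/37069 ≈ -0.059753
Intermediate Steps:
H(R) = R*(-182 + R)
(28257 - 26042)/(-29229 + H(8*(6 + 8))) = (28257 - 26042)/(-29229 + (8*(6 + 8))*(-182 + 8*(6 + 8))) = 2215/(-29229 + (8*14)*(-182 + 8*14)) = 2215/(-29229 + 112*(-182 + 112)) = 2215/(-29229 + 112*(-70)) = 2215/(-29229 - 7840) = 2215/(-37069) = 2215*(-1/37069) = -2215/37069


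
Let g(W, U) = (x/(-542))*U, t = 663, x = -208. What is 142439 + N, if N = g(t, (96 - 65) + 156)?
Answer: 38620417/271 ≈ 1.4251e+5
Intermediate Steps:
g(W, U) = 104*U/271 (g(W, U) = (-208/(-542))*U = (-208*(-1/542))*U = 104*U/271)
N = 19448/271 (N = 104*((96 - 65) + 156)/271 = 104*(31 + 156)/271 = (104/271)*187 = 19448/271 ≈ 71.764)
142439 + N = 142439 + 19448/271 = 38620417/271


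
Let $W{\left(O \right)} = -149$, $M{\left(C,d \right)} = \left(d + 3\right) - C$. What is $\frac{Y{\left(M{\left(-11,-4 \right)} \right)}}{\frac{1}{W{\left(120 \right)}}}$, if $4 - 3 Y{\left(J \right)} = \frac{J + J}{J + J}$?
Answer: $-149$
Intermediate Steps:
$M{\left(C,d \right)} = 3 + d - C$ ($M{\left(C,d \right)} = \left(3 + d\right) - C = 3 + d - C$)
$Y{\left(J \right)} = 1$ ($Y{\left(J \right)} = \frac{4}{3} - \frac{\left(J + J\right) \frac{1}{J + J}}{3} = \frac{4}{3} - \frac{2 J \frac{1}{2 J}}{3} = \frac{4}{3} - \frac{1}{3} = 1$)
$\frac{Y{\left(M{\left(-11,-4 \right)} \right)}}{\frac{1}{W{\left(120 \right)}}} = 1 \frac{1}{\frac{1}{-149}} = 1 \frac{1}{- \frac{1}{149}} = 1 \left(-149\right) = -149$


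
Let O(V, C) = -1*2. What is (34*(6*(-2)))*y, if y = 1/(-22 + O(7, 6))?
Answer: 17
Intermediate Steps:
O(V, C) = -2
y = -1/24 (y = 1/(-22 - 2) = 1/(-24) = -1/24 ≈ -0.041667)
(34*(6*(-2)))*y = (34*(6*(-2)))*(-1/24) = (34*(-12))*(-1/24) = -408*(-1/24) = 17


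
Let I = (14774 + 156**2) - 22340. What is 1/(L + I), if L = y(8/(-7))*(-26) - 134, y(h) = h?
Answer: 7/116660 ≈ 6.0003e-5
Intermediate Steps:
L = -730/7 (L = (8/(-7))*(-26) - 134 = (8*(-1/7))*(-26) - 134 = -8/7*(-26) - 134 = 208/7 - 134 = -730/7 ≈ -104.29)
I = 16770 (I = (14774 + 24336) - 22340 = 39110 - 22340 = 16770)
1/(L + I) = 1/(-730/7 + 16770) = 1/(116660/7) = 7/116660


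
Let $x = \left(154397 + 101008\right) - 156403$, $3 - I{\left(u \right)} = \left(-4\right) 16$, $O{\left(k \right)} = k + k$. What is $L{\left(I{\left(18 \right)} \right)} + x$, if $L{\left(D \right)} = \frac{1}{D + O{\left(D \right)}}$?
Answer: $\frac{19899403}{201} \approx 99002.0$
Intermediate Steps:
$O{\left(k \right)} = 2 k$
$I{\left(u \right)} = 67$ ($I{\left(u \right)} = 3 - \left(-4\right) 16 = 3 - -64 = 3 + 64 = 67$)
$x = 99002$ ($x = 255405 - 156403 = 99002$)
$L{\left(D \right)} = \frac{1}{3 D}$ ($L{\left(D \right)} = \frac{1}{D + 2 D} = \frac{1}{3 D}$)
$L{\left(I{\left(18 \right)} \right)} + x = \frac{1}{3 \cdot 67} + 99002 = \frac{1}{3} \cdot \frac{1}{67} + 99002 = \frac{1}{201} + 99002 = \frac{19899403}{201}$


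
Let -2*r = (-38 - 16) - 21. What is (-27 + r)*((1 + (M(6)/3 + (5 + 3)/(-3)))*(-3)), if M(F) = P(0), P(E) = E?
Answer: 105/2 ≈ 52.500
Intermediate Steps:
M(F) = 0
r = 75/2 (r = -((-38 - 16) - 21)/2 = -(-54 - 21)/2 = -1/2*(-75) = 75/2 ≈ 37.500)
(-27 + r)*((1 + (M(6)/3 + (5 + 3)/(-3)))*(-3)) = (-27 + 75/2)*((1 + (0/3 + (5 + 3)/(-3)))*(-3)) = 21*((1 + (0*(1/3) + 8*(-1/3)))*(-3))/2 = 21*((1 + (0 - 8/3))*(-3))/2 = 21*((1 - 8/3)*(-3))/2 = 21*(-5/3*(-3))/2 = (21/2)*5 = 105/2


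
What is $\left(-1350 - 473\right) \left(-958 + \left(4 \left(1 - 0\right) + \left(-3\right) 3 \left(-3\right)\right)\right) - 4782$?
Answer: $1685139$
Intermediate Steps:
$\left(-1350 - 473\right) \left(-958 + \left(4 \left(1 - 0\right) + \left(-3\right) 3 \left(-3\right)\right)\right) - 4782 = - 1823 \left(-958 + \left(4 \left(1 + 0\right) - -27\right)\right) - 4782 = - 1823 \left(-958 + \left(4 \cdot 1 + 27\right)\right) - 4782 = - 1823 \left(-958 + \left(4 + 27\right)\right) - 4782 = - 1823 \left(-958 + 31\right) - 4782 = \left(-1823\right) \left(-927\right) - 4782 = 1689921 - 4782 = 1685139$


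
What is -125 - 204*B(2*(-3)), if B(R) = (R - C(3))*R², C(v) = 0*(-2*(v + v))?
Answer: 43939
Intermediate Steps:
C(v) = 0 (C(v) = 0*(-4*v) = 0)
B(R) = R³ (B(R) = (R - 1*0)*R² = (R + 0)*R² = R*R² = R³)
-125 - 204*B(2*(-3)) = -125 - 204*(2*(-3))³ = -125 - 204*(-6)³ = -125 - 204*(-216) = -125 + 44064 = 43939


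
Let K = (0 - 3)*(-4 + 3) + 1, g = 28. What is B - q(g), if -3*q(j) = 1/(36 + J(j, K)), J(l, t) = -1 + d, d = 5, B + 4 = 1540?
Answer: 184321/120 ≈ 1536.0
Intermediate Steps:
B = 1536 (B = -4 + 1540 = 1536)
K = 4 (K = -3*(-1) + 1 = 3 + 1 = 4)
J(l, t) = 4 (J(l, t) = -1 + 5 = 4)
q(j) = -1/120 (q(j) = -1/(3*(36 + 4)) = -1/3/40 = -1/3*1/40 = -1/120)
B - q(g) = 1536 - 1*(-1/120) = 1536 + 1/120 = 184321/120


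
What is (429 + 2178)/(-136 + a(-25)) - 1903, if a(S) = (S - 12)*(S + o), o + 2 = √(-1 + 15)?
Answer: -1378572668/725603 + 96459*√14/725603 ≈ -1899.4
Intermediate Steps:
o = -2 + √14 (o = -2 + √(-1 + 15) = -2 + √14 ≈ 1.7417)
a(S) = (-12 + S)*(-2 + S + √14) (a(S) = (S - 12)*(S + (-2 + √14)) = (-12 + S)*(-2 + S + √14))
(429 + 2178)/(-136 + a(-25)) - 1903 = (429 + 2178)/(-136 + (24 + (-25)² - 14*(-25) - 12*√14 - 25*√14)) - 1903 = 2607/(-136 + (24 + 625 + 350 - 12*√14 - 25*√14)) - 1903 = 2607/(-136 + (999 - 37*√14)) - 1903 = 2607/(863 - 37*√14) - 1903 = -1903 + 2607/(863 - 37*√14)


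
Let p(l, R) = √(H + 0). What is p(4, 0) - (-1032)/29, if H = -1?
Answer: 1032/29 + I ≈ 35.586 + 1.0*I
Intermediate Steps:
p(l, R) = I (p(l, R) = √(-1 + 0) = √(-1) = I)
p(4, 0) - (-1032)/29 = I - (-1032)/29 = I - 43*(-24/29) = I + 1032/29 = 1032/29 + I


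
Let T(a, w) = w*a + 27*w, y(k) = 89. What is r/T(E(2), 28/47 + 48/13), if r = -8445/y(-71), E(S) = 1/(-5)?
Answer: -5159895/6249224 ≈ -0.82569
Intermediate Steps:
E(S) = -1/5
T(a, w) = 27*w + a*w (T(a, w) = a*w + 27*w = 27*w + a*w)
r = -8445/89 ≈ -94.888
r/T(E(2), 28/47 + 48/13) = -8445*1/((27 - 1/5)*(28/47 + 48/13))/89 = -8445*5/(134*(28*(1/47) + 48*(1/13)))/89 = -8445*5/(134*(28/47 + 48/13))/89 = -8445/(89*((2620/611)*(134/5))) = -8445/(89*70216/611) = -8445/89*611/70216 = -5159895/6249224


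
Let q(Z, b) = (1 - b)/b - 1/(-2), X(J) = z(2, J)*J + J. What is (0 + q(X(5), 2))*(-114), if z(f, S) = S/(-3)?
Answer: 0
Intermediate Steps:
z(f, S) = -S/3 (z(f, S) = S*(-1/3) = -S/3)
X(J) = J - J**2/3 (X(J) = (-J/3)*J + J = -J**2/3 + J = J - J**2/3)
q(Z, b) = 1/2 + (1 - b)/b (q(Z, b) = (1 - b)/b - 1*(-1/2) = (1 - b)/b + 1/2 = 1/2 + (1 - b)/b)
(0 + q(X(5), 2))*(-114) = (0 + (1/2)*(2 - 1*2)/2)*(-114) = (0 + (1/2)*(1/2)*(2 - 2))*(-114) = (0 + (1/2)*(1/2)*0)*(-114) = (0 + 0)*(-114) = 0*(-114) = 0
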